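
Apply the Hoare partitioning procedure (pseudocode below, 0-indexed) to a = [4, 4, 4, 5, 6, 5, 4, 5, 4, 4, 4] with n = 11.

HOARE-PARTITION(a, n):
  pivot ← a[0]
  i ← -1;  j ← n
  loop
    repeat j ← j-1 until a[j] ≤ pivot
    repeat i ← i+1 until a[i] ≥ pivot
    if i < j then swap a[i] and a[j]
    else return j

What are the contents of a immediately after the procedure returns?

[4, 4, 4, 4, 6, 5, 5, 5, 4, 4, 4]

pivot = a[0] = 4; i = -1, j = 11
j→10 (a[10]=4≤4), i→0 (a[0]=4≥4); i<j, swap → [4, 4, 4, 5, 6, 5, 4, 5, 4, 4, 4]
j→9 (a[9]=4≤4), i→1 (a[1]=4≥4); i<j, swap → [4, 4, 4, 5, 6, 5, 4, 5, 4, 4, 4]
j→8 (a[8]=4≤4), i→2 (a[2]=4≥4); i<j, swap → [4, 4, 4, 5, 6, 5, 4, 5, 4, 4, 4]
j→6 (a[6]=4≤4), i→3 (a[3]=5≥4); i<j, swap → [4, 4, 4, 4, 6, 5, 5, 5, 4, 4, 4]
j→3, i→4; i≥j, return j=3. a = [4, 4, 4, 4, 6, 5, 5, 5, 4, 4, 4]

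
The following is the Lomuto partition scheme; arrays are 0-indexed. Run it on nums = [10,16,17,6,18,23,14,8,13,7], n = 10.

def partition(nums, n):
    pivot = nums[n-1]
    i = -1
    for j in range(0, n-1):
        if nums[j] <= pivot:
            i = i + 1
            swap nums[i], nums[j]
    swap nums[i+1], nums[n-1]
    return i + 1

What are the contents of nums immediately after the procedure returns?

[6,7,17,10,18,23,14,8,13,16]

pivot = nums[9] = 7; i = -1
j=0: nums[0]=10 > 7 → no swap
j=1: nums[1]=16 > 7 → no swap
j=2: nums[2]=17 > 7 → no swap
j=3: nums[3]=6 ≤ 7 → i=0, swap nums[0],nums[3] → [6,16,17,10,18,23,14,8,13,7]
j=4: nums[4]=18 > 7 → no swap
j=5: nums[5]=23 > 7 → no swap
j=6: nums[6]=14 > 7 → no swap
j=7: nums[7]=8 > 7 → no swap
j=8: nums[8]=13 > 7 → no swap
final swap nums[1],nums[9] → [6,7,17,10,18,23,14,8,13,16]; return 1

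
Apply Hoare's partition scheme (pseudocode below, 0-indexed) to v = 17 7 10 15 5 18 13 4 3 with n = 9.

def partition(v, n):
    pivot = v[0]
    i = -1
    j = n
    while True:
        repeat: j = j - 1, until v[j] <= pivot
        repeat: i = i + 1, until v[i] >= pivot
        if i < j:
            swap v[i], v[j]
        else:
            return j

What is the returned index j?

6

pivot = v[0] = 17; i = -1, j = 9
j→8 (v[8]=3≤17), i→0 (v[0]=17≥17); i<j, swap → 3 7 10 15 5 18 13 4 17
j→7 (v[7]=4≤17), i→5 (v[5]=18≥17); i<j, swap → 3 7 10 15 5 4 13 18 17
j→6, i→7; i≥j, return j=6. v = 3 7 10 15 5 4 13 18 17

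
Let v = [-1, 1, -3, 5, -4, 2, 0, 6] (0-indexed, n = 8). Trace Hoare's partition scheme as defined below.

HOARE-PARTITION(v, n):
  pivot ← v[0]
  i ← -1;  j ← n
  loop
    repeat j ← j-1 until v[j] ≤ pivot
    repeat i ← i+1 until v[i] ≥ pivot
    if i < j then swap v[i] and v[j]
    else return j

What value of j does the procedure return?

pivot=-1
j stops at 4 (-4), i stops at 0 (-1); swap ⇒ [-4, 1, -3, 5, -1, 2, 0, 6]
j stops at 2 (-3), i stops at 1 (1); swap ⇒ [-4, -3, 1, 5, -1, 2, 0, 6]
j stops at 1, i stops at 2; i≥j ⇒ return 1. v=[-4, -3, 1, 5, -1, 2, 0, 6]

1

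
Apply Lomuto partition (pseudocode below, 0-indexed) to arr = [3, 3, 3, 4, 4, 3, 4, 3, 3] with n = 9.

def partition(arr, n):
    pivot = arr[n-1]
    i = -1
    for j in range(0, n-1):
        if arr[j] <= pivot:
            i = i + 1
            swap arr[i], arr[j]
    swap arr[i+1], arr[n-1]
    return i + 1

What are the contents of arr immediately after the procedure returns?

pivot=3, i=-1
j=0: 3≤3, i=0, swap(0,0) ⇒ [3, 3, 3, 4, 4, 3, 4, 3, 3]
j=1: 3≤3, i=1, swap(1,1) ⇒ [3, 3, 3, 4, 4, 3, 4, 3, 3]
j=2: 3≤3, i=2, swap(2,2) ⇒ [3, 3, 3, 4, 4, 3, 4, 3, 3]
j=3: 4>3, skip
j=4: 4>3, skip
j=5: 3≤3, i=3, swap(3,5) ⇒ [3, 3, 3, 3, 4, 4, 4, 3, 3]
j=6: 4>3, skip
j=7: 3≤3, i=4, swap(4,7) ⇒ [3, 3, 3, 3, 3, 4, 4, 4, 3]
swap(5,8) ⇒ [3, 3, 3, 3, 3, 3, 4, 4, 4]; return 5

[3, 3, 3, 3, 3, 3, 4, 4, 4]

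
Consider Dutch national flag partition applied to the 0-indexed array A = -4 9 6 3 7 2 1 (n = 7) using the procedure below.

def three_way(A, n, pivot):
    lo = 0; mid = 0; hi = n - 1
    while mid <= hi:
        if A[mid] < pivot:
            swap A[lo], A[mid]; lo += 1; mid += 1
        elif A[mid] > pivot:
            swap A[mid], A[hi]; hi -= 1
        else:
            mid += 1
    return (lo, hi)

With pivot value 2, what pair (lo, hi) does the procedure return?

pivot = 2; lo=0, mid=0, hi=6
A[mid]=-4<2: swap A[0],A[0]; lo=1,mid=1 → -4 9 6 3 7 2 1
A[mid]=9>2: swap A[1],A[6]; hi=5 → -4 1 6 3 7 2 9
A[mid]=1<2: swap A[1],A[1]; lo=2,mid=2 → -4 1 6 3 7 2 9
A[mid]=6>2: swap A[2],A[5]; hi=4 → -4 1 2 3 7 6 9
A[mid]=2=2: mid=3
A[mid]=3>2: swap A[3],A[4]; hi=3 → -4 1 2 7 3 6 9
A[mid]=7>2: swap A[3],A[3]; hi=2 → -4 1 2 7 3 6 9
end: lo=2, hi=2; A = -4 1 2 7 3 6 9

(2, 2)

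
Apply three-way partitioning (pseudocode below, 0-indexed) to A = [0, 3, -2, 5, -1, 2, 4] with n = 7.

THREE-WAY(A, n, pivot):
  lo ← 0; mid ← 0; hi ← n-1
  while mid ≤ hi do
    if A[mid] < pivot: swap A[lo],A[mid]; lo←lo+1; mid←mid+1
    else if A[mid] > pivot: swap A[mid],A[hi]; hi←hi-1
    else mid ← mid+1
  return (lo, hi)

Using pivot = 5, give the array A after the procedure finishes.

[0, 3, -2, -1, 2, 4, 5]

pivot = 5; lo=0, mid=0, hi=6
A[mid]=0<5: swap A[0],A[0]; lo=1,mid=1 → [0, 3, -2, 5, -1, 2, 4]
A[mid]=3<5: swap A[1],A[1]; lo=2,mid=2 → [0, 3, -2, 5, -1, 2, 4]
A[mid]=-2<5: swap A[2],A[2]; lo=3,mid=3 → [0, 3, -2, 5, -1, 2, 4]
A[mid]=5=5: mid=4
A[mid]=-1<5: swap A[3],A[4]; lo=4,mid=5 → [0, 3, -2, -1, 5, 2, 4]
A[mid]=2<5: swap A[4],A[5]; lo=5,mid=6 → [0, 3, -2, -1, 2, 5, 4]
A[mid]=4<5: swap A[5],A[6]; lo=6,mid=7 → [0, 3, -2, -1, 2, 4, 5]
end: lo=6, hi=6; A = [0, 3, -2, -1, 2, 4, 5]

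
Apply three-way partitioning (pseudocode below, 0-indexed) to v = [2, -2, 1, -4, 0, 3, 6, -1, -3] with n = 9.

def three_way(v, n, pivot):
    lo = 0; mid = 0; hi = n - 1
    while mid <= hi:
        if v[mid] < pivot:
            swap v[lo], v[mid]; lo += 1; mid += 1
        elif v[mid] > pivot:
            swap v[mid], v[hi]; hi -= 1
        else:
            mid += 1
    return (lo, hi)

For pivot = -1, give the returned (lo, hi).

(3, 3)

lo=0 mid=0 hi=8
2>-1: swap(0,8), hi=7 ⇒ [-3, -2, 1, -4, 0, 3, 6, -1, 2]
-3<-1: swap(0,0), lo=1 mid=1 ⇒ [-3, -2, 1, -4, 0, 3, 6, -1, 2]
-2<-1: swap(1,1), lo=2 mid=2 ⇒ [-3, -2, 1, -4, 0, 3, 6, -1, 2]
1>-1: swap(2,7), hi=6 ⇒ [-3, -2, -1, -4, 0, 3, 6, 1, 2]
-1=-1: mid=3
-4<-1: swap(2,3), lo=3 mid=4 ⇒ [-3, -2, -4, -1, 0, 3, 6, 1, 2]
0>-1: swap(4,6), hi=5 ⇒ [-3, -2, -4, -1, 6, 3, 0, 1, 2]
6>-1: swap(4,5), hi=4 ⇒ [-3, -2, -4, -1, 3, 6, 0, 1, 2]
3>-1: swap(4,4), hi=3 ⇒ [-3, -2, -4, -1, 3, 6, 0, 1, 2]
done. lo=3 hi=3; v=[-3, -2, -4, -1, 3, 6, 0, 1, 2]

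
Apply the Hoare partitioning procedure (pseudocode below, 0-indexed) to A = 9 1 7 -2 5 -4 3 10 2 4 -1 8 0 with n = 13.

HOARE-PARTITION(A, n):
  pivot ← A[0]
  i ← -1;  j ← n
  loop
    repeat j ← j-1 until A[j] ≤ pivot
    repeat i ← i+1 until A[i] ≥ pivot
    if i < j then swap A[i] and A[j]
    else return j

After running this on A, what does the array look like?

pivot = A[0] = 9; i = -1, j = 13
j→12 (A[12]=0≤9), i→0 (A[0]=9≥9); i<j, swap → 0 1 7 -2 5 -4 3 10 2 4 -1 8 9
j→11 (A[11]=8≤9), i→7 (A[7]=10≥9); i<j, swap → 0 1 7 -2 5 -4 3 8 2 4 -1 10 9
j→10, i→11; i≥j, return j=10. A = 0 1 7 -2 5 -4 3 8 2 4 -1 10 9

0 1 7 -2 5 -4 3 8 2 4 -1 10 9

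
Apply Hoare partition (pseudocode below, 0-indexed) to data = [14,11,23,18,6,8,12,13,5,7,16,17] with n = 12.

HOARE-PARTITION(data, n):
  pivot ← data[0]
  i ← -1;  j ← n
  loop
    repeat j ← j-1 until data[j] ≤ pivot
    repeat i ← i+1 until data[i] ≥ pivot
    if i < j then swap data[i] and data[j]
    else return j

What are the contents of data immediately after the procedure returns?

pivot=14
j stops at 9 (7), i stops at 0 (14); swap ⇒ [7,11,23,18,6,8,12,13,5,14,16,17]
j stops at 8 (5), i stops at 2 (23); swap ⇒ [7,11,5,18,6,8,12,13,23,14,16,17]
j stops at 7 (13), i stops at 3 (18); swap ⇒ [7,11,5,13,6,8,12,18,23,14,16,17]
j stops at 6, i stops at 7; i≥j ⇒ return 6. data=[7,11,5,13,6,8,12,18,23,14,16,17]

[7,11,5,13,6,8,12,18,23,14,16,17]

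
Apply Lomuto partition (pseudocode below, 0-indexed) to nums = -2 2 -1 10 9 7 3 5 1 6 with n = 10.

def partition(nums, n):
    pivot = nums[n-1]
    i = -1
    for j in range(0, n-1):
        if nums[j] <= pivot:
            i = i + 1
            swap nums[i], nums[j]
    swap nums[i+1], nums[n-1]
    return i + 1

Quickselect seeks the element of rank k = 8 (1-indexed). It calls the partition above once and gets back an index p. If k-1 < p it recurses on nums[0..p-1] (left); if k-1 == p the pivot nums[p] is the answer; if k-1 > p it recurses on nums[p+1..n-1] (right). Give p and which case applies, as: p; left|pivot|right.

6; right

pivot = nums[9] = 6; i = -1
j=0: nums[0]=-2 ≤ 6 → i=0, swap nums[0],nums[0] (no change) → -2 2 -1 10 9 7 3 5 1 6
j=1: nums[1]=2 ≤ 6 → i=1, swap nums[1],nums[1] (no change) → -2 2 -1 10 9 7 3 5 1 6
j=2: nums[2]=-1 ≤ 6 → i=2, swap nums[2],nums[2] (no change) → -2 2 -1 10 9 7 3 5 1 6
j=3: nums[3]=10 > 6 → no swap
j=4: nums[4]=9 > 6 → no swap
j=5: nums[5]=7 > 6 → no swap
j=6: nums[6]=3 ≤ 6 → i=3, swap nums[3],nums[6] → -2 2 -1 3 9 7 10 5 1 6
j=7: nums[7]=5 ≤ 6 → i=4, swap nums[4],nums[7] → -2 2 -1 3 5 7 10 9 1 6
j=8: nums[8]=1 ≤ 6 → i=5, swap nums[5],nums[8] → -2 2 -1 3 5 1 10 9 7 6
final swap nums[6],nums[9] → -2 2 -1 3 5 1 6 9 7 10; return 6
p = 6; k-1 = 7 > 6 ⇒ right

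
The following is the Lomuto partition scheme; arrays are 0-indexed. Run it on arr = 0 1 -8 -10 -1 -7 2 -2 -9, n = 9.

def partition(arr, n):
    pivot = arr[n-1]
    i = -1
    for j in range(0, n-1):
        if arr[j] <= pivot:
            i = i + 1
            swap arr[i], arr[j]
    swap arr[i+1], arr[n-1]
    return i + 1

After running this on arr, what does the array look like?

-10 -9 -8 0 -1 -7 2 -2 1

pivot = arr[8] = -9; i = -1
j=0: arr[0]=0 > -9 → no swap
j=1: arr[1]=1 > -9 → no swap
j=2: arr[2]=-8 > -9 → no swap
j=3: arr[3]=-10 ≤ -9 → i=0, swap arr[0],arr[3] → -10 1 -8 0 -1 -7 2 -2 -9
j=4: arr[4]=-1 > -9 → no swap
j=5: arr[5]=-7 > -9 → no swap
j=6: arr[6]=2 > -9 → no swap
j=7: arr[7]=-2 > -9 → no swap
final swap arr[1],arr[8] → -10 -9 -8 0 -1 -7 2 -2 1; return 1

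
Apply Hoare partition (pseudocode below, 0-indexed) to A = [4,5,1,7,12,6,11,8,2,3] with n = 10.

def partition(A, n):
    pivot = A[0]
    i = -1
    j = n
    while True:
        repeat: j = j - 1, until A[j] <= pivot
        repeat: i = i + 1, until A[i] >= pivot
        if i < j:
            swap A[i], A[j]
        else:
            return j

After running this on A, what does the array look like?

pivot = A[0] = 4; i = -1, j = 10
j→9 (A[9]=3≤4), i→0 (A[0]=4≥4); i<j, swap → [3,5,1,7,12,6,11,8,2,4]
j→8 (A[8]=2≤4), i→1 (A[1]=5≥4); i<j, swap → [3,2,1,7,12,6,11,8,5,4]
j→2, i→3; i≥j, return j=2. A = [3,2,1,7,12,6,11,8,5,4]

[3,2,1,7,12,6,11,8,5,4]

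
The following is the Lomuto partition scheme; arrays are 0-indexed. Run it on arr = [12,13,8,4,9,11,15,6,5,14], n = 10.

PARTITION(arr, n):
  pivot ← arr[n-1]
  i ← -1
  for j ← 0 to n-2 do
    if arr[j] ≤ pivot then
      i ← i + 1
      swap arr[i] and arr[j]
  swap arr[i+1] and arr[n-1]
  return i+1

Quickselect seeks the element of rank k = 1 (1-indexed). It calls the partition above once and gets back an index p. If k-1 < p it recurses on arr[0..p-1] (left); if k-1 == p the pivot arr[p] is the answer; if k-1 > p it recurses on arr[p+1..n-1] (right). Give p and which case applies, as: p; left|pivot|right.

pivot=14, i=-1
j=0: 12≤14, i=0, swap(0,0) ⇒ [12,13,8,4,9,11,15,6,5,14]
j=1: 13≤14, i=1, swap(1,1) ⇒ [12,13,8,4,9,11,15,6,5,14]
j=2: 8≤14, i=2, swap(2,2) ⇒ [12,13,8,4,9,11,15,6,5,14]
j=3: 4≤14, i=3, swap(3,3) ⇒ [12,13,8,4,9,11,15,6,5,14]
j=4: 9≤14, i=4, swap(4,4) ⇒ [12,13,8,4,9,11,15,6,5,14]
j=5: 11≤14, i=5, swap(5,5) ⇒ [12,13,8,4,9,11,15,6,5,14]
j=6: 15>14, skip
j=7: 6≤14, i=6, swap(6,7) ⇒ [12,13,8,4,9,11,6,15,5,14]
j=8: 5≤14, i=7, swap(7,8) ⇒ [12,13,8,4,9,11,6,5,15,14]
swap(8,9) ⇒ [12,13,8,4,9,11,6,5,14,15]; return 8
p = 8; k-1 = 0 < 8 ⇒ left

8; left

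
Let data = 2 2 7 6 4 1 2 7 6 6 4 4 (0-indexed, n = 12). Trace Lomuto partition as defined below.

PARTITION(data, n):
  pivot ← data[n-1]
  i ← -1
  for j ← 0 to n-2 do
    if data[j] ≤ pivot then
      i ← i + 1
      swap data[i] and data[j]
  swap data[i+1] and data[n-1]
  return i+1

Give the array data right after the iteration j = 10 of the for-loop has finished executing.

2 2 4 1 2 4 7 7 6 6 6 4

pivot = data[11] = 4; i = -1
j=0: data[0]=2 ≤ 4 → i=0, swap data[0],data[0] (no change) → 2 2 7 6 4 1 2 7 6 6 4 4
j=1: data[1]=2 ≤ 4 → i=1, swap data[1],data[1] (no change) → 2 2 7 6 4 1 2 7 6 6 4 4
j=2: data[2]=7 > 4 → no swap
j=3: data[3]=6 > 4 → no swap
j=4: data[4]=4 ≤ 4 → i=2, swap data[2],data[4] → 2 2 4 6 7 1 2 7 6 6 4 4
j=5: data[5]=1 ≤ 4 → i=3, swap data[3],data[5] → 2 2 4 1 7 6 2 7 6 6 4 4
j=6: data[6]=2 ≤ 4 → i=4, swap data[4],data[6] → 2 2 4 1 2 6 7 7 6 6 4 4
j=7: data[7]=7 > 4 → no swap
j=8: data[8]=6 > 4 → no swap
j=9: data[9]=6 > 4 → no swap
j=10: data[10]=4 ≤ 4 → i=5, swap data[5],data[10] → 2 2 4 1 2 4 7 7 6 6 6 4
(after j=10) data = 2 2 4 1 2 4 7 7 6 6 6 4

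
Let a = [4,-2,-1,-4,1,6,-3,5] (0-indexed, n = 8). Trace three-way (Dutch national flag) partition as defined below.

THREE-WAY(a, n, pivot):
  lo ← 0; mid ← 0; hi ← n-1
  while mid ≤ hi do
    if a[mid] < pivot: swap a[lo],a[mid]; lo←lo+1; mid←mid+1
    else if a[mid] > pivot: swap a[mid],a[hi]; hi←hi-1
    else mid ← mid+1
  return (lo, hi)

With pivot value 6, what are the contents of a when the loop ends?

[4,-2,-1,-4,1,-3,5,6]

pivot = 6; lo=0, mid=0, hi=7
a[mid]=4<6: swap a[0],a[0]; lo=1,mid=1 → [4,-2,-1,-4,1,6,-3,5]
a[mid]=-2<6: swap a[1],a[1]; lo=2,mid=2 → [4,-2,-1,-4,1,6,-3,5]
a[mid]=-1<6: swap a[2],a[2]; lo=3,mid=3 → [4,-2,-1,-4,1,6,-3,5]
a[mid]=-4<6: swap a[3],a[3]; lo=4,mid=4 → [4,-2,-1,-4,1,6,-3,5]
a[mid]=1<6: swap a[4],a[4]; lo=5,mid=5 → [4,-2,-1,-4,1,6,-3,5]
a[mid]=6=6: mid=6
a[mid]=-3<6: swap a[5],a[6]; lo=6,mid=7 → [4,-2,-1,-4,1,-3,6,5]
a[mid]=5<6: swap a[6],a[7]; lo=7,mid=8 → [4,-2,-1,-4,1,-3,5,6]
end: lo=7, hi=7; a = [4,-2,-1,-4,1,-3,5,6]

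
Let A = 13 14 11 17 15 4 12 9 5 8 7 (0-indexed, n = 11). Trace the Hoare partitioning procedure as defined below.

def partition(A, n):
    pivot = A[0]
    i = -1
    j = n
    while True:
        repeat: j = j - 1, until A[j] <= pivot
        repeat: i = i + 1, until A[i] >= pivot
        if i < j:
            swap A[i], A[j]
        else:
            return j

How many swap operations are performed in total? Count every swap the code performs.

pivot=13
j stops at 10 (7), i stops at 0 (13); swap ⇒ 7 14 11 17 15 4 12 9 5 8 13
j stops at 9 (8), i stops at 1 (14); swap ⇒ 7 8 11 17 15 4 12 9 5 14 13
j stops at 8 (5), i stops at 3 (17); swap ⇒ 7 8 11 5 15 4 12 9 17 14 13
j stops at 7 (9), i stops at 4 (15); swap ⇒ 7 8 11 5 9 4 12 15 17 14 13
j stops at 6, i stops at 7; i≥j ⇒ return 6. A=7 8 11 5 9 4 12 15 17 14 13

4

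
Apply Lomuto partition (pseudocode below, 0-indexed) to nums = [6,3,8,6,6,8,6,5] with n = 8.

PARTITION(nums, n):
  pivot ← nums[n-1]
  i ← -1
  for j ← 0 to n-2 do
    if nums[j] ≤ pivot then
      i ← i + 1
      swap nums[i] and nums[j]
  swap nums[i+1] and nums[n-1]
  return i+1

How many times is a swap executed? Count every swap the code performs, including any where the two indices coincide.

2

pivot=5, i=-1
j=0: 6>5, skip
j=1: 3≤5, i=0, swap(0,1) ⇒ [3,6,8,6,6,8,6,5]
j=2: 8>5, skip
j=3: 6>5, skip
j=4: 6>5, skip
j=5: 8>5, skip
j=6: 6>5, skip
swap(1,7) ⇒ [3,5,8,6,6,8,6,6]; return 1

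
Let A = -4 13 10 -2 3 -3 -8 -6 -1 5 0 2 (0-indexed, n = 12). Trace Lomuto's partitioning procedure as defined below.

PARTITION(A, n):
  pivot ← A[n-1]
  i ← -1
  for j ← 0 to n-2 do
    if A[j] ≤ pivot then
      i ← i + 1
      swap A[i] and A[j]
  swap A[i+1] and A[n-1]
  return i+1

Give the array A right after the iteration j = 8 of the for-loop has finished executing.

pivot = A[11] = 2; i = -1
j=0: A[0]=-4 ≤ 2 → i=0, swap A[0],A[0] (no change) → -4 13 10 -2 3 -3 -8 -6 -1 5 0 2
j=1: A[1]=13 > 2 → no swap
j=2: A[2]=10 > 2 → no swap
j=3: A[3]=-2 ≤ 2 → i=1, swap A[1],A[3] → -4 -2 10 13 3 -3 -8 -6 -1 5 0 2
j=4: A[4]=3 > 2 → no swap
j=5: A[5]=-3 ≤ 2 → i=2, swap A[2],A[5] → -4 -2 -3 13 3 10 -8 -6 -1 5 0 2
j=6: A[6]=-8 ≤ 2 → i=3, swap A[3],A[6] → -4 -2 -3 -8 3 10 13 -6 -1 5 0 2
j=7: A[7]=-6 ≤ 2 → i=4, swap A[4],A[7] → -4 -2 -3 -8 -6 10 13 3 -1 5 0 2
j=8: A[8]=-1 ≤ 2 → i=5, swap A[5],A[8] → -4 -2 -3 -8 -6 -1 13 3 10 5 0 2
(after j=8) A = -4 -2 -3 -8 -6 -1 13 3 10 5 0 2

-4 -2 -3 -8 -6 -1 13 3 10 5 0 2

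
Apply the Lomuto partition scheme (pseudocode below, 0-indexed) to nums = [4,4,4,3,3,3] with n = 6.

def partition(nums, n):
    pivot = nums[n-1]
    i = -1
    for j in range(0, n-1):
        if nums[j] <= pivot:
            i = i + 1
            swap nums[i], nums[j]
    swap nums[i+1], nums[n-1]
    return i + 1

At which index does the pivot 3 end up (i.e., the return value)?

pivot = nums[5] = 3; i = -1
j=0: nums[0]=4 > 3 → no swap
j=1: nums[1]=4 > 3 → no swap
j=2: nums[2]=4 > 3 → no swap
j=3: nums[3]=3 ≤ 3 → i=0, swap nums[0],nums[3] → [3,4,4,4,3,3]
j=4: nums[4]=3 ≤ 3 → i=1, swap nums[1],nums[4] → [3,3,4,4,4,3]
final swap nums[2],nums[5] → [3,3,3,4,4,4]; return 2

2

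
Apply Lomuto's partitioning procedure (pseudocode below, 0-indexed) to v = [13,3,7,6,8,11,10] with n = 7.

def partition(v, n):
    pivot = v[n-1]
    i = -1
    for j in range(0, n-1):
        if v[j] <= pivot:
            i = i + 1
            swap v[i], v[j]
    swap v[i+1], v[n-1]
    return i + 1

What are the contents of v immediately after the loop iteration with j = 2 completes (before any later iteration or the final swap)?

[3,7,13,6,8,11,10]

pivot = v[6] = 10; i = -1
j=0: v[0]=13 > 10 → no swap
j=1: v[1]=3 ≤ 10 → i=0, swap v[0],v[1] → [3,13,7,6,8,11,10]
j=2: v[2]=7 ≤ 10 → i=1, swap v[1],v[2] → [3,7,13,6,8,11,10]
(after j=2) v = [3,7,13,6,8,11,10]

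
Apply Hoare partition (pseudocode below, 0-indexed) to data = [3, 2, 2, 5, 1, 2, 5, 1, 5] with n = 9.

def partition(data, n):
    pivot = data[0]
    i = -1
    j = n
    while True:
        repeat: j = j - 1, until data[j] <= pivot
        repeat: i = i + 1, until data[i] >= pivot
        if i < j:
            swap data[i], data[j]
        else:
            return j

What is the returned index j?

4

pivot = data[0] = 3; i = -1, j = 9
j→7 (data[7]=1≤3), i→0 (data[0]=3≥3); i<j, swap → [1, 2, 2, 5, 1, 2, 5, 3, 5]
j→5 (data[5]=2≤3), i→3 (data[3]=5≥3); i<j, swap → [1, 2, 2, 2, 1, 5, 5, 3, 5]
j→4, i→5; i≥j, return j=4. data = [1, 2, 2, 2, 1, 5, 5, 3, 5]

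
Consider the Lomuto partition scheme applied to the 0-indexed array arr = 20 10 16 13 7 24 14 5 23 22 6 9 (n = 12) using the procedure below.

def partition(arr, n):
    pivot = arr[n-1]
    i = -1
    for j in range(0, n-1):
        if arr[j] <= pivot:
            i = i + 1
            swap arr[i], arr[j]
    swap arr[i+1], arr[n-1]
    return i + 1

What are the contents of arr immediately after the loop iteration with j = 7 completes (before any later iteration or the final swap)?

pivot=9, i=-1
j=0: 20>9, skip
j=1: 10>9, skip
j=2: 16>9, skip
j=3: 13>9, skip
j=4: 7≤9, i=0, swap(0,4) ⇒ 7 10 16 13 20 24 14 5 23 22 6 9
j=5: 24>9, skip
j=6: 14>9, skip
j=7: 5≤9, i=1, swap(1,7) ⇒ 7 5 16 13 20 24 14 10 23 22 6 9
(after j=7) arr = 7 5 16 13 20 24 14 10 23 22 6 9

7 5 16 13 20 24 14 10 23 22 6 9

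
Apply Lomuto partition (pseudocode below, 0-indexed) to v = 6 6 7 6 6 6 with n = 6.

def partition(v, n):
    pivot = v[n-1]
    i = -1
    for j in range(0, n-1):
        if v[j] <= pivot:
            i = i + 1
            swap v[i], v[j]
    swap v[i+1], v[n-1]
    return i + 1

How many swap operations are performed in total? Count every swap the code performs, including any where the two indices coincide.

pivot = v[5] = 6; i = -1
j=0: v[0]=6 ≤ 6 → i=0, swap v[0],v[0] (no change) → 6 6 7 6 6 6
j=1: v[1]=6 ≤ 6 → i=1, swap v[1],v[1] (no change) → 6 6 7 6 6 6
j=2: v[2]=7 > 6 → no swap
j=3: v[3]=6 ≤ 6 → i=2, swap v[2],v[3] → 6 6 6 7 6 6
j=4: v[4]=6 ≤ 6 → i=3, swap v[3],v[4] → 6 6 6 6 7 6
final swap v[4],v[5] → 6 6 6 6 6 7; return 4

5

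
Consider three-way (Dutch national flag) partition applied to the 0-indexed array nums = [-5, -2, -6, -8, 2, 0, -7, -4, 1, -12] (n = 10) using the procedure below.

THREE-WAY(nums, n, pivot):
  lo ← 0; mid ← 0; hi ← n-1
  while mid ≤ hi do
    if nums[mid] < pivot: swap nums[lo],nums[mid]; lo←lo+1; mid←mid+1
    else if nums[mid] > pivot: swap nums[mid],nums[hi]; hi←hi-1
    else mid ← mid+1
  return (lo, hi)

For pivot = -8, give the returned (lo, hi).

(1, 1)

pivot = -8; lo=0, mid=0, hi=9
nums[mid]=-5>-8: swap nums[0],nums[9]; hi=8 → [-12, -2, -6, -8, 2, 0, -7, -4, 1, -5]
nums[mid]=-12<-8: swap nums[0],nums[0]; lo=1,mid=1 → [-12, -2, -6, -8, 2, 0, -7, -4, 1, -5]
nums[mid]=-2>-8: swap nums[1],nums[8]; hi=7 → [-12, 1, -6, -8, 2, 0, -7, -4, -2, -5]
nums[mid]=1>-8: swap nums[1],nums[7]; hi=6 → [-12, -4, -6, -8, 2, 0, -7, 1, -2, -5]
nums[mid]=-4>-8: swap nums[1],nums[6]; hi=5 → [-12, -7, -6, -8, 2, 0, -4, 1, -2, -5]
nums[mid]=-7>-8: swap nums[1],nums[5]; hi=4 → [-12, 0, -6, -8, 2, -7, -4, 1, -2, -5]
nums[mid]=0>-8: swap nums[1],nums[4]; hi=3 → [-12, 2, -6, -8, 0, -7, -4, 1, -2, -5]
nums[mid]=2>-8: swap nums[1],nums[3]; hi=2 → [-12, -8, -6, 2, 0, -7, -4, 1, -2, -5]
nums[mid]=-8=-8: mid=2
nums[mid]=-6>-8: swap nums[2],nums[2]; hi=1 → [-12, -8, -6, 2, 0, -7, -4, 1, -2, -5]
end: lo=1, hi=1; nums = [-12, -8, -6, 2, 0, -7, -4, 1, -2, -5]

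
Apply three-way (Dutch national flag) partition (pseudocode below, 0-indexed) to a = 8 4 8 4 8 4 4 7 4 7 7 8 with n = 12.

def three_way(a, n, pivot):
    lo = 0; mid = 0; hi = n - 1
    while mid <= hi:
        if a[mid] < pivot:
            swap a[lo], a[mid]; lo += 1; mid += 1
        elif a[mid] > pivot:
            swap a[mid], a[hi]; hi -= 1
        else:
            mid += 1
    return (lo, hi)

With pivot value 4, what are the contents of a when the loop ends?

4 4 4 4 4 8 7 8 7 7 8 8

pivot = 4; lo=0, mid=0, hi=11
a[mid]=8>4: swap a[0],a[11]; hi=10 → 8 4 8 4 8 4 4 7 4 7 7 8
a[mid]=8>4: swap a[0],a[10]; hi=9 → 7 4 8 4 8 4 4 7 4 7 8 8
a[mid]=7>4: swap a[0],a[9]; hi=8 → 7 4 8 4 8 4 4 7 4 7 8 8
a[mid]=7>4: swap a[0],a[8]; hi=7 → 4 4 8 4 8 4 4 7 7 7 8 8
a[mid]=4=4: mid=1
a[mid]=4=4: mid=2
a[mid]=8>4: swap a[2],a[7]; hi=6 → 4 4 7 4 8 4 4 8 7 7 8 8
a[mid]=7>4: swap a[2],a[6]; hi=5 → 4 4 4 4 8 4 7 8 7 7 8 8
a[mid]=4=4: mid=3
a[mid]=4=4: mid=4
a[mid]=8>4: swap a[4],a[5]; hi=4 → 4 4 4 4 4 8 7 8 7 7 8 8
a[mid]=4=4: mid=5
end: lo=0, hi=4; a = 4 4 4 4 4 8 7 8 7 7 8 8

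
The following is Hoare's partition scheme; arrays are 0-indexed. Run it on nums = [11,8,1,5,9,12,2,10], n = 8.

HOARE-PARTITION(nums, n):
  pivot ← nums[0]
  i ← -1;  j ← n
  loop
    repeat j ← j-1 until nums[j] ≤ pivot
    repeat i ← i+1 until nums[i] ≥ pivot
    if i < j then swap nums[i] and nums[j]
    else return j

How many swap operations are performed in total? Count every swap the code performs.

2

pivot=11
j stops at 7 (10), i stops at 0 (11); swap ⇒ [10,8,1,5,9,12,2,11]
j stops at 6 (2), i stops at 5 (12); swap ⇒ [10,8,1,5,9,2,12,11]
j stops at 5, i stops at 6; i≥j ⇒ return 5. nums=[10,8,1,5,9,2,12,11]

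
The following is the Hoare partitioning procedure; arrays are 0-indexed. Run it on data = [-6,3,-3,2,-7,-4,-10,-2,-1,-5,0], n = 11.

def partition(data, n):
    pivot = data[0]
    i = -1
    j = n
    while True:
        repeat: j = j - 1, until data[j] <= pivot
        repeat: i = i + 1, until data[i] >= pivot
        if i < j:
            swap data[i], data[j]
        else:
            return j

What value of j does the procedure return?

pivot=-6
j stops at 6 (-10), i stops at 0 (-6); swap ⇒ [-10,3,-3,2,-7,-4,-6,-2,-1,-5,0]
j stops at 4 (-7), i stops at 1 (3); swap ⇒ [-10,-7,-3,2,3,-4,-6,-2,-1,-5,0]
j stops at 1, i stops at 2; i≥j ⇒ return 1. data=[-10,-7,-3,2,3,-4,-6,-2,-1,-5,0]

1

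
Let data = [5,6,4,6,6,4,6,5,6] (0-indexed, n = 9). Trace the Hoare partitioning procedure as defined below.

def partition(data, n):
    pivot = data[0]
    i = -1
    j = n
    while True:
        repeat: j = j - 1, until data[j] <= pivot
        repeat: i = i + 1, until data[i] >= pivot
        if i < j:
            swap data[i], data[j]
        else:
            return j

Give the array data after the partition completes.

pivot = data[0] = 5; i = -1, j = 9
j→7 (data[7]=5≤5), i→0 (data[0]=5≥5); i<j, swap → [5,6,4,6,6,4,6,5,6]
j→5 (data[5]=4≤5), i→1 (data[1]=6≥5); i<j, swap → [5,4,4,6,6,6,6,5,6]
j→2, i→3; i≥j, return j=2. data = [5,4,4,6,6,6,6,5,6]

[5,4,4,6,6,6,6,5,6]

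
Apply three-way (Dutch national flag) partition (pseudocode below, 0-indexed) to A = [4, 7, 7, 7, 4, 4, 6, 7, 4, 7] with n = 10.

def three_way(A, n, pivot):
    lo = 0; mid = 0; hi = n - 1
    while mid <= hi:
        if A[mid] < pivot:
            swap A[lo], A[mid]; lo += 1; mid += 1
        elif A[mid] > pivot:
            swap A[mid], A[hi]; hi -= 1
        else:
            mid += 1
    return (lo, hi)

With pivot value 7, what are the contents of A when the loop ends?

lo=0 mid=0 hi=9
4<7: swap(0,0), lo=1 mid=1 ⇒ [4, 7, 7, 7, 4, 4, 6, 7, 4, 7]
7=7: mid=2
7=7: mid=3
7=7: mid=4
4<7: swap(1,4), lo=2 mid=5 ⇒ [4, 4, 7, 7, 7, 4, 6, 7, 4, 7]
4<7: swap(2,5), lo=3 mid=6 ⇒ [4, 4, 4, 7, 7, 7, 6, 7, 4, 7]
6<7: swap(3,6), lo=4 mid=7 ⇒ [4, 4, 4, 6, 7, 7, 7, 7, 4, 7]
7=7: mid=8
4<7: swap(4,8), lo=5 mid=9 ⇒ [4, 4, 4, 6, 4, 7, 7, 7, 7, 7]
7=7: mid=10
done. lo=5 hi=9; A=[4, 4, 4, 6, 4, 7, 7, 7, 7, 7]

[4, 4, 4, 6, 4, 7, 7, 7, 7, 7]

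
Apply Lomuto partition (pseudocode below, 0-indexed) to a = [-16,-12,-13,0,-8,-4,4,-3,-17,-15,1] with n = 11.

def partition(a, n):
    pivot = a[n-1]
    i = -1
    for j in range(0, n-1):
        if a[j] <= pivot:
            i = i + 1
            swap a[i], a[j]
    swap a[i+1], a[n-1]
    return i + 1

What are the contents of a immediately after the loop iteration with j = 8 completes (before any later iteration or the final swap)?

pivot=1, i=-1
j=0: -16≤1, i=0, swap(0,0) ⇒ [-16,-12,-13,0,-8,-4,4,-3,-17,-15,1]
j=1: -12≤1, i=1, swap(1,1) ⇒ [-16,-12,-13,0,-8,-4,4,-3,-17,-15,1]
j=2: -13≤1, i=2, swap(2,2) ⇒ [-16,-12,-13,0,-8,-4,4,-3,-17,-15,1]
j=3: 0≤1, i=3, swap(3,3) ⇒ [-16,-12,-13,0,-8,-4,4,-3,-17,-15,1]
j=4: -8≤1, i=4, swap(4,4) ⇒ [-16,-12,-13,0,-8,-4,4,-3,-17,-15,1]
j=5: -4≤1, i=5, swap(5,5) ⇒ [-16,-12,-13,0,-8,-4,4,-3,-17,-15,1]
j=6: 4>1, skip
j=7: -3≤1, i=6, swap(6,7) ⇒ [-16,-12,-13,0,-8,-4,-3,4,-17,-15,1]
j=8: -17≤1, i=7, swap(7,8) ⇒ [-16,-12,-13,0,-8,-4,-3,-17,4,-15,1]
(after j=8) a = [-16,-12,-13,0,-8,-4,-3,-17,4,-15,1]

[-16,-12,-13,0,-8,-4,-3,-17,4,-15,1]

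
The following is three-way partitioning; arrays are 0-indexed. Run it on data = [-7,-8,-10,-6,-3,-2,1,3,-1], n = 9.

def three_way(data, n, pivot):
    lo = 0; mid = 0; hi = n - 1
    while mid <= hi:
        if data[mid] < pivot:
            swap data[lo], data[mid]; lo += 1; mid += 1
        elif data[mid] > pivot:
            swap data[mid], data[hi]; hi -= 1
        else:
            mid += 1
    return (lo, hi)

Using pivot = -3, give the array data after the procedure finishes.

pivot = -3; lo=0, mid=0, hi=8
data[mid]=-7<-3: swap data[0],data[0]; lo=1,mid=1 → [-7,-8,-10,-6,-3,-2,1,3,-1]
data[mid]=-8<-3: swap data[1],data[1]; lo=2,mid=2 → [-7,-8,-10,-6,-3,-2,1,3,-1]
data[mid]=-10<-3: swap data[2],data[2]; lo=3,mid=3 → [-7,-8,-10,-6,-3,-2,1,3,-1]
data[mid]=-6<-3: swap data[3],data[3]; lo=4,mid=4 → [-7,-8,-10,-6,-3,-2,1,3,-1]
data[mid]=-3=-3: mid=5
data[mid]=-2>-3: swap data[5],data[8]; hi=7 → [-7,-8,-10,-6,-3,-1,1,3,-2]
data[mid]=-1>-3: swap data[5],data[7]; hi=6 → [-7,-8,-10,-6,-3,3,1,-1,-2]
data[mid]=3>-3: swap data[5],data[6]; hi=5 → [-7,-8,-10,-6,-3,1,3,-1,-2]
data[mid]=1>-3: swap data[5],data[5]; hi=4 → [-7,-8,-10,-6,-3,1,3,-1,-2]
end: lo=4, hi=4; data = [-7,-8,-10,-6,-3,1,3,-1,-2]

[-7,-8,-10,-6,-3,1,3,-1,-2]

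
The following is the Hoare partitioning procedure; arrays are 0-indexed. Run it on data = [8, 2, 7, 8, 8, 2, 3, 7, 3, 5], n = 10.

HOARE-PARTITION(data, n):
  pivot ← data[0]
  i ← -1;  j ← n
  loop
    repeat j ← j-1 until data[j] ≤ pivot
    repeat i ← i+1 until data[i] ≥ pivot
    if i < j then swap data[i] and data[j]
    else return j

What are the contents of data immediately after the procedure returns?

pivot=8
j stops at 9 (5), i stops at 0 (8); swap ⇒ [5, 2, 7, 8, 8, 2, 3, 7, 3, 8]
j stops at 8 (3), i stops at 3 (8); swap ⇒ [5, 2, 7, 3, 8, 2, 3, 7, 8, 8]
j stops at 7 (7), i stops at 4 (8); swap ⇒ [5, 2, 7, 3, 7, 2, 3, 8, 8, 8]
j stops at 6, i stops at 7; i≥j ⇒ return 6. data=[5, 2, 7, 3, 7, 2, 3, 8, 8, 8]

[5, 2, 7, 3, 7, 2, 3, 8, 8, 8]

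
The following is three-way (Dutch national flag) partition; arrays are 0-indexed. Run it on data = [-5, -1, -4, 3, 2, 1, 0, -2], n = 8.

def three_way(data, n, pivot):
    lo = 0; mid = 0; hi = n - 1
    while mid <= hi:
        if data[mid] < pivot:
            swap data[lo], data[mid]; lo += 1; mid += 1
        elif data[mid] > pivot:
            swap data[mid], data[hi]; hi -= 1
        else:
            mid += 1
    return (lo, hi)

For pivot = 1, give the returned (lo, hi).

(5, 5)

lo=0 mid=0 hi=7
-5<1: swap(0,0), lo=1 mid=1 ⇒ [-5, -1, -4, 3, 2, 1, 0, -2]
-1<1: swap(1,1), lo=2 mid=2 ⇒ [-5, -1, -4, 3, 2, 1, 0, -2]
-4<1: swap(2,2), lo=3 mid=3 ⇒ [-5, -1, -4, 3, 2, 1, 0, -2]
3>1: swap(3,7), hi=6 ⇒ [-5, -1, -4, -2, 2, 1, 0, 3]
-2<1: swap(3,3), lo=4 mid=4 ⇒ [-5, -1, -4, -2, 2, 1, 0, 3]
2>1: swap(4,6), hi=5 ⇒ [-5, -1, -4, -2, 0, 1, 2, 3]
0<1: swap(4,4), lo=5 mid=5 ⇒ [-5, -1, -4, -2, 0, 1, 2, 3]
1=1: mid=6
done. lo=5 hi=5; data=[-5, -1, -4, -2, 0, 1, 2, 3]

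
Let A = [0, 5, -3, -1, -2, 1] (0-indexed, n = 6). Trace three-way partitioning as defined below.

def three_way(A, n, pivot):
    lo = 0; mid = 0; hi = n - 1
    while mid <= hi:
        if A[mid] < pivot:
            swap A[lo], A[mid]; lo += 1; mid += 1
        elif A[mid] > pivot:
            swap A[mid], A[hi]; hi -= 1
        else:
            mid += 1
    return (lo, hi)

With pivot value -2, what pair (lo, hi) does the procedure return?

(1, 1)

lo=0 mid=0 hi=5
0>-2: swap(0,5), hi=4 ⇒ [1, 5, -3, -1, -2, 0]
1>-2: swap(0,4), hi=3 ⇒ [-2, 5, -3, -1, 1, 0]
-2=-2: mid=1
5>-2: swap(1,3), hi=2 ⇒ [-2, -1, -3, 5, 1, 0]
-1>-2: swap(1,2), hi=1 ⇒ [-2, -3, -1, 5, 1, 0]
-3<-2: swap(0,1), lo=1 mid=2 ⇒ [-3, -2, -1, 5, 1, 0]
done. lo=1 hi=1; A=[-3, -2, -1, 5, 1, 0]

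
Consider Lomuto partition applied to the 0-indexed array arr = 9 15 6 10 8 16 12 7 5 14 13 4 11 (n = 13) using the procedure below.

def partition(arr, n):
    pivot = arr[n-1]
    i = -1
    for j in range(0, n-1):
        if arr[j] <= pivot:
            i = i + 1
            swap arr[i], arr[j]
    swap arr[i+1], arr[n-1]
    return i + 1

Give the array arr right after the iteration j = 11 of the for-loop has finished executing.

pivot=11, i=-1
j=0: 9≤11, i=0, swap(0,0) ⇒ 9 15 6 10 8 16 12 7 5 14 13 4 11
j=1: 15>11, skip
j=2: 6≤11, i=1, swap(1,2) ⇒ 9 6 15 10 8 16 12 7 5 14 13 4 11
j=3: 10≤11, i=2, swap(2,3) ⇒ 9 6 10 15 8 16 12 7 5 14 13 4 11
j=4: 8≤11, i=3, swap(3,4) ⇒ 9 6 10 8 15 16 12 7 5 14 13 4 11
j=5: 16>11, skip
j=6: 12>11, skip
j=7: 7≤11, i=4, swap(4,7) ⇒ 9 6 10 8 7 16 12 15 5 14 13 4 11
j=8: 5≤11, i=5, swap(5,8) ⇒ 9 6 10 8 7 5 12 15 16 14 13 4 11
j=9: 14>11, skip
j=10: 13>11, skip
j=11: 4≤11, i=6, swap(6,11) ⇒ 9 6 10 8 7 5 4 15 16 14 13 12 11
(after j=11) arr = 9 6 10 8 7 5 4 15 16 14 13 12 11

9 6 10 8 7 5 4 15 16 14 13 12 11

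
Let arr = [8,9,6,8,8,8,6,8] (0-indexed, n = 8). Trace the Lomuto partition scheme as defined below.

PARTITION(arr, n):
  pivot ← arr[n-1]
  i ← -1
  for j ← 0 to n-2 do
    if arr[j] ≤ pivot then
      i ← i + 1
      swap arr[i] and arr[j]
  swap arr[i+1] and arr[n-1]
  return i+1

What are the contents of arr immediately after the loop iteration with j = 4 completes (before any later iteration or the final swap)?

pivot = arr[7] = 8; i = -1
j=0: arr[0]=8 ≤ 8 → i=0, swap arr[0],arr[0] (no change) → [8,9,6,8,8,8,6,8]
j=1: arr[1]=9 > 8 → no swap
j=2: arr[2]=6 ≤ 8 → i=1, swap arr[1],arr[2] → [8,6,9,8,8,8,6,8]
j=3: arr[3]=8 ≤ 8 → i=2, swap arr[2],arr[3] → [8,6,8,9,8,8,6,8]
j=4: arr[4]=8 ≤ 8 → i=3, swap arr[3],arr[4] → [8,6,8,8,9,8,6,8]
(after j=4) arr = [8,6,8,8,9,8,6,8]

[8,6,8,8,9,8,6,8]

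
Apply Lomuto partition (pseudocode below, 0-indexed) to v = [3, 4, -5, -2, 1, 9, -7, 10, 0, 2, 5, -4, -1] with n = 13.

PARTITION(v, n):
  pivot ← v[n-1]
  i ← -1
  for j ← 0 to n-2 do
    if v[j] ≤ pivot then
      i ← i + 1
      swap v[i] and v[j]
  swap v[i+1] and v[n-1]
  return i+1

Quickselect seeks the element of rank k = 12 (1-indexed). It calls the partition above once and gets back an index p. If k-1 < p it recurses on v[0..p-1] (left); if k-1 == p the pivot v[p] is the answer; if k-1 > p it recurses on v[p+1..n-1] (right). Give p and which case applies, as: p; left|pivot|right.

4; right

pivot = v[12] = -1; i = -1
j=0: v[0]=3 > -1 → no swap
j=1: v[1]=4 > -1 → no swap
j=2: v[2]=-5 ≤ -1 → i=0, swap v[0],v[2] → [-5, 4, 3, -2, 1, 9, -7, 10, 0, 2, 5, -4, -1]
j=3: v[3]=-2 ≤ -1 → i=1, swap v[1],v[3] → [-5, -2, 3, 4, 1, 9, -7, 10, 0, 2, 5, -4, -1]
j=4: v[4]=1 > -1 → no swap
j=5: v[5]=9 > -1 → no swap
j=6: v[6]=-7 ≤ -1 → i=2, swap v[2],v[6] → [-5, -2, -7, 4, 1, 9, 3, 10, 0, 2, 5, -4, -1]
j=7: v[7]=10 > -1 → no swap
j=8: v[8]=0 > -1 → no swap
j=9: v[9]=2 > -1 → no swap
j=10: v[10]=5 > -1 → no swap
j=11: v[11]=-4 ≤ -1 → i=3, swap v[3],v[11] → [-5, -2, -7, -4, 1, 9, 3, 10, 0, 2, 5, 4, -1]
final swap v[4],v[12] → [-5, -2, -7, -4, -1, 9, 3, 10, 0, 2, 5, 4, 1]; return 4
p = 4; k-1 = 11 > 4 ⇒ right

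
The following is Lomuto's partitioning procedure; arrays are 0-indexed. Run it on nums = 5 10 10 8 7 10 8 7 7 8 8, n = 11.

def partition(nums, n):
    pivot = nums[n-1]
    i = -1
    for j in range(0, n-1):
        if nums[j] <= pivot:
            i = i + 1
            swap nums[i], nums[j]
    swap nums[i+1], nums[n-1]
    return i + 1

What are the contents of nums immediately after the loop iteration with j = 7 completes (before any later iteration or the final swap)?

pivot=8, i=-1
j=0: 5≤8, i=0, swap(0,0) ⇒ 5 10 10 8 7 10 8 7 7 8 8
j=1: 10>8, skip
j=2: 10>8, skip
j=3: 8≤8, i=1, swap(1,3) ⇒ 5 8 10 10 7 10 8 7 7 8 8
j=4: 7≤8, i=2, swap(2,4) ⇒ 5 8 7 10 10 10 8 7 7 8 8
j=5: 10>8, skip
j=6: 8≤8, i=3, swap(3,6) ⇒ 5 8 7 8 10 10 10 7 7 8 8
j=7: 7≤8, i=4, swap(4,7) ⇒ 5 8 7 8 7 10 10 10 7 8 8
(after j=7) nums = 5 8 7 8 7 10 10 10 7 8 8

5 8 7 8 7 10 10 10 7 8 8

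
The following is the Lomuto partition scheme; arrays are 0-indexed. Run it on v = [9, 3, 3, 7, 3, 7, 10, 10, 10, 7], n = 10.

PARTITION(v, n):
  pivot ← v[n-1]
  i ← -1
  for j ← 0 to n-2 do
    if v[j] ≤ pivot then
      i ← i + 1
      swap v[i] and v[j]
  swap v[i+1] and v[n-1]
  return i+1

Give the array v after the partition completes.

[3, 3, 7, 3, 7, 7, 10, 10, 10, 9]

pivot = v[9] = 7; i = -1
j=0: v[0]=9 > 7 → no swap
j=1: v[1]=3 ≤ 7 → i=0, swap v[0],v[1] → [3, 9, 3, 7, 3, 7, 10, 10, 10, 7]
j=2: v[2]=3 ≤ 7 → i=1, swap v[1],v[2] → [3, 3, 9, 7, 3, 7, 10, 10, 10, 7]
j=3: v[3]=7 ≤ 7 → i=2, swap v[2],v[3] → [3, 3, 7, 9, 3, 7, 10, 10, 10, 7]
j=4: v[4]=3 ≤ 7 → i=3, swap v[3],v[4] → [3, 3, 7, 3, 9, 7, 10, 10, 10, 7]
j=5: v[5]=7 ≤ 7 → i=4, swap v[4],v[5] → [3, 3, 7, 3, 7, 9, 10, 10, 10, 7]
j=6: v[6]=10 > 7 → no swap
j=7: v[7]=10 > 7 → no swap
j=8: v[8]=10 > 7 → no swap
final swap v[5],v[9] → [3, 3, 7, 3, 7, 7, 10, 10, 10, 9]; return 5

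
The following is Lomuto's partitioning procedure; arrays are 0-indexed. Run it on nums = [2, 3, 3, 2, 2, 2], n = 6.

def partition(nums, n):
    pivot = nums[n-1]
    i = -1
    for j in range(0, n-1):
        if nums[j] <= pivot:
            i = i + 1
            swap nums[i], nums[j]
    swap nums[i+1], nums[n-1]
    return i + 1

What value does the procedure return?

pivot = nums[5] = 2; i = -1
j=0: nums[0]=2 ≤ 2 → i=0, swap nums[0],nums[0] (no change) → [2, 3, 3, 2, 2, 2]
j=1: nums[1]=3 > 2 → no swap
j=2: nums[2]=3 > 2 → no swap
j=3: nums[3]=2 ≤ 2 → i=1, swap nums[1],nums[3] → [2, 2, 3, 3, 2, 2]
j=4: nums[4]=2 ≤ 2 → i=2, swap nums[2],nums[4] → [2, 2, 2, 3, 3, 2]
final swap nums[3],nums[5] → [2, 2, 2, 2, 3, 3]; return 3

3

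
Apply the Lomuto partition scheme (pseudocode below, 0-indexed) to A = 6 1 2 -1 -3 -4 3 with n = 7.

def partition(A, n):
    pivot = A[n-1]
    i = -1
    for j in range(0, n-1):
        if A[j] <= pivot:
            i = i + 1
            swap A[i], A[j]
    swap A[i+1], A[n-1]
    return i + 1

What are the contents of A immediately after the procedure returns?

1 2 -1 -3 -4 3 6

pivot=3, i=-1
j=0: 6>3, skip
j=1: 1≤3, i=0, swap(0,1) ⇒ 1 6 2 -1 -3 -4 3
j=2: 2≤3, i=1, swap(1,2) ⇒ 1 2 6 -1 -3 -4 3
j=3: -1≤3, i=2, swap(2,3) ⇒ 1 2 -1 6 -3 -4 3
j=4: -3≤3, i=3, swap(3,4) ⇒ 1 2 -1 -3 6 -4 3
j=5: -4≤3, i=4, swap(4,5) ⇒ 1 2 -1 -3 -4 6 3
swap(5,6) ⇒ 1 2 -1 -3 -4 3 6; return 5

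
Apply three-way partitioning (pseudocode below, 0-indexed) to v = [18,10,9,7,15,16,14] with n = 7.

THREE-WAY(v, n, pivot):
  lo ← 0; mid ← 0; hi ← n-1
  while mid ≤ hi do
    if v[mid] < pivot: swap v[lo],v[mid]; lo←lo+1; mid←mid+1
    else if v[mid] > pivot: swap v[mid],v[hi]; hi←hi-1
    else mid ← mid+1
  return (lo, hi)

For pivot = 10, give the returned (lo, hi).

lo=0 mid=0 hi=6
18>10: swap(0,6), hi=5 ⇒ [14,10,9,7,15,16,18]
14>10: swap(0,5), hi=4 ⇒ [16,10,9,7,15,14,18]
16>10: swap(0,4), hi=3 ⇒ [15,10,9,7,16,14,18]
15>10: swap(0,3), hi=2 ⇒ [7,10,9,15,16,14,18]
7<10: swap(0,0), lo=1 mid=1 ⇒ [7,10,9,15,16,14,18]
10=10: mid=2
9<10: swap(1,2), lo=2 mid=3 ⇒ [7,9,10,15,16,14,18]
done. lo=2 hi=2; v=[7,9,10,15,16,14,18]

(2, 2)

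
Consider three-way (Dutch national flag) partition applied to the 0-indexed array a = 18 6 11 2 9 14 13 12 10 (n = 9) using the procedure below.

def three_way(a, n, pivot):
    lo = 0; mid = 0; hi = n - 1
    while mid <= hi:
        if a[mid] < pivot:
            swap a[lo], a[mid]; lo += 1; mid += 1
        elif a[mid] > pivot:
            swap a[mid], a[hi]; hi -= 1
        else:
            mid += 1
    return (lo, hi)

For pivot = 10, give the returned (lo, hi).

pivot = 10; lo=0, mid=0, hi=8
a[mid]=18>10: swap a[0],a[8]; hi=7 → 10 6 11 2 9 14 13 12 18
a[mid]=10=10: mid=1
a[mid]=6<10: swap a[0],a[1]; lo=1,mid=2 → 6 10 11 2 9 14 13 12 18
a[mid]=11>10: swap a[2],a[7]; hi=6 → 6 10 12 2 9 14 13 11 18
a[mid]=12>10: swap a[2],a[6]; hi=5 → 6 10 13 2 9 14 12 11 18
a[mid]=13>10: swap a[2],a[5]; hi=4 → 6 10 14 2 9 13 12 11 18
a[mid]=14>10: swap a[2],a[4]; hi=3 → 6 10 9 2 14 13 12 11 18
a[mid]=9<10: swap a[1],a[2]; lo=2,mid=3 → 6 9 10 2 14 13 12 11 18
a[mid]=2<10: swap a[2],a[3]; lo=3,mid=4 → 6 9 2 10 14 13 12 11 18
end: lo=3, hi=3; a = 6 9 2 10 14 13 12 11 18

(3, 3)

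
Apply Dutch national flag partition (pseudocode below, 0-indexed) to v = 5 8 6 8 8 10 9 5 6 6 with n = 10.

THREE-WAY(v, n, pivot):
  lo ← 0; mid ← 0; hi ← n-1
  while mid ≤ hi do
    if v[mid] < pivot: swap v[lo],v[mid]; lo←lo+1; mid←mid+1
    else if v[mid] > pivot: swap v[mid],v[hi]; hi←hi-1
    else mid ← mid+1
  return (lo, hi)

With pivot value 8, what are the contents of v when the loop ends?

lo=0 mid=0 hi=9
5<8: swap(0,0), lo=1 mid=1 ⇒ 5 8 6 8 8 10 9 5 6 6
8=8: mid=2
6<8: swap(1,2), lo=2 mid=3 ⇒ 5 6 8 8 8 10 9 5 6 6
8=8: mid=4
8=8: mid=5
10>8: swap(5,9), hi=8 ⇒ 5 6 8 8 8 6 9 5 6 10
6<8: swap(2,5), lo=3 mid=6 ⇒ 5 6 6 8 8 8 9 5 6 10
9>8: swap(6,8), hi=7 ⇒ 5 6 6 8 8 8 6 5 9 10
6<8: swap(3,6), lo=4 mid=7 ⇒ 5 6 6 6 8 8 8 5 9 10
5<8: swap(4,7), lo=5 mid=8 ⇒ 5 6 6 6 5 8 8 8 9 10
done. lo=5 hi=7; v=5 6 6 6 5 8 8 8 9 10

5 6 6 6 5 8 8 8 9 10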